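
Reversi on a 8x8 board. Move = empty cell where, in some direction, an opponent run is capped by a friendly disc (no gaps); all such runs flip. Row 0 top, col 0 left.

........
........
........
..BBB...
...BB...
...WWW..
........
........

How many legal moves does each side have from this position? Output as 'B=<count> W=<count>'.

-- B to move --
(4,2): no bracket -> illegal
(4,5): no bracket -> illegal
(4,6): no bracket -> illegal
(5,2): no bracket -> illegal
(5,6): no bracket -> illegal
(6,2): flips 1 -> legal
(6,3): flips 1 -> legal
(6,4): flips 1 -> legal
(6,5): flips 1 -> legal
(6,6): flips 1 -> legal
B mobility = 5
-- W to move --
(2,1): flips 2 -> legal
(2,2): flips 2 -> legal
(2,3): flips 2 -> legal
(2,4): flips 2 -> legal
(2,5): no bracket -> illegal
(3,1): no bracket -> illegal
(3,5): flips 1 -> legal
(4,1): no bracket -> illegal
(4,2): no bracket -> illegal
(4,5): no bracket -> illegal
(5,2): no bracket -> illegal
W mobility = 5

Answer: B=5 W=5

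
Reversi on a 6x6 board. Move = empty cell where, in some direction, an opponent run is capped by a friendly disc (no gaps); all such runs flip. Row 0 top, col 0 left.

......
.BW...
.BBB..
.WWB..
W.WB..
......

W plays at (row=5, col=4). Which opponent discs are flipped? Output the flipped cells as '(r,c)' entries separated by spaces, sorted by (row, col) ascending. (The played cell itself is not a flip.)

Answer: (4,3)

Derivation:
Dir NW: opp run (4,3) capped by W -> flip
Dir N: first cell '.' (not opp) -> no flip
Dir NE: first cell '.' (not opp) -> no flip
Dir W: first cell '.' (not opp) -> no flip
Dir E: first cell '.' (not opp) -> no flip
Dir SW: edge -> no flip
Dir S: edge -> no flip
Dir SE: edge -> no flip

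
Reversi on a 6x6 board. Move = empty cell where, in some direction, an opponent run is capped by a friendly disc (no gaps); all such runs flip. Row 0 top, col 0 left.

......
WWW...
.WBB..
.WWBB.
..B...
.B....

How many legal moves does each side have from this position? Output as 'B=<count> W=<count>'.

Answer: B=7 W=8

Derivation:
-- B to move --
(0,0): flips 1 -> legal
(0,1): flips 1 -> legal
(0,2): flips 1 -> legal
(0,3): no bracket -> illegal
(1,3): no bracket -> illegal
(2,0): flips 2 -> legal
(3,0): flips 2 -> legal
(4,0): flips 1 -> legal
(4,1): flips 1 -> legal
(4,3): no bracket -> illegal
B mobility = 7
-- W to move --
(1,3): flips 1 -> legal
(1,4): flips 1 -> legal
(2,4): flips 2 -> legal
(2,5): no bracket -> illegal
(3,5): flips 2 -> legal
(4,0): no bracket -> illegal
(4,1): no bracket -> illegal
(4,3): no bracket -> illegal
(4,4): flips 2 -> legal
(4,5): flips 2 -> legal
(5,0): no bracket -> illegal
(5,2): flips 1 -> legal
(5,3): flips 1 -> legal
W mobility = 8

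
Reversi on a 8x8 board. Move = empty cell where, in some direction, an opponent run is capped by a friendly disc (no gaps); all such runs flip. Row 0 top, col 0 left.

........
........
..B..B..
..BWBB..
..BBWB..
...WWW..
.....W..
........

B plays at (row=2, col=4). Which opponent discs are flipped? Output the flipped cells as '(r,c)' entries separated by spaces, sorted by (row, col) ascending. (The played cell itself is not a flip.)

Dir NW: first cell '.' (not opp) -> no flip
Dir N: first cell '.' (not opp) -> no flip
Dir NE: first cell '.' (not opp) -> no flip
Dir W: first cell '.' (not opp) -> no flip
Dir E: first cell 'B' (not opp) -> no flip
Dir SW: opp run (3,3) capped by B -> flip
Dir S: first cell 'B' (not opp) -> no flip
Dir SE: first cell 'B' (not opp) -> no flip

Answer: (3,3)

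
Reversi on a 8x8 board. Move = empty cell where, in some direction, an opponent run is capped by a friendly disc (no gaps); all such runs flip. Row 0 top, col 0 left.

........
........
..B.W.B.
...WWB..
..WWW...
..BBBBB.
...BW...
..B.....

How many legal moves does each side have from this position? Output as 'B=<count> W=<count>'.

Answer: B=10 W=9

Derivation:
-- B to move --
(1,3): flips 1 -> legal
(1,4): flips 3 -> legal
(1,5): no bracket -> illegal
(2,3): flips 2 -> legal
(2,5): flips 2 -> legal
(3,1): flips 1 -> legal
(3,2): flips 4 -> legal
(4,1): no bracket -> illegal
(4,5): no bracket -> illegal
(5,1): no bracket -> illegal
(6,5): flips 1 -> legal
(7,3): flips 1 -> legal
(7,4): flips 1 -> legal
(7,5): flips 1 -> legal
B mobility = 10
-- W to move --
(1,1): flips 1 -> legal
(1,2): no bracket -> illegal
(1,3): no bracket -> illegal
(1,5): no bracket -> illegal
(1,6): no bracket -> illegal
(1,7): flips 2 -> legal
(2,1): no bracket -> illegal
(2,3): no bracket -> illegal
(2,5): no bracket -> illegal
(2,7): no bracket -> illegal
(3,1): no bracket -> illegal
(3,2): no bracket -> illegal
(3,6): flips 1 -> legal
(3,7): no bracket -> illegal
(4,1): no bracket -> illegal
(4,5): no bracket -> illegal
(4,6): flips 2 -> legal
(4,7): no bracket -> illegal
(5,1): no bracket -> illegal
(5,7): no bracket -> illegal
(6,1): flips 1 -> legal
(6,2): flips 3 -> legal
(6,5): flips 1 -> legal
(6,6): flips 1 -> legal
(6,7): no bracket -> illegal
(7,1): no bracket -> illegal
(7,3): flips 2 -> legal
(7,4): no bracket -> illegal
W mobility = 9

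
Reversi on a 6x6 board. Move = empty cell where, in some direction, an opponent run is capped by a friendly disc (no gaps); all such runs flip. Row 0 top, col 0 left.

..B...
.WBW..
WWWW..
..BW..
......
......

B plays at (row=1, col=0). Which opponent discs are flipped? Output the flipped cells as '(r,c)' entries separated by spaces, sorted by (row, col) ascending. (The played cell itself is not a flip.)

Answer: (1,1) (2,1)

Derivation:
Dir NW: edge -> no flip
Dir N: first cell '.' (not opp) -> no flip
Dir NE: first cell '.' (not opp) -> no flip
Dir W: edge -> no flip
Dir E: opp run (1,1) capped by B -> flip
Dir SW: edge -> no flip
Dir S: opp run (2,0), next='.' -> no flip
Dir SE: opp run (2,1) capped by B -> flip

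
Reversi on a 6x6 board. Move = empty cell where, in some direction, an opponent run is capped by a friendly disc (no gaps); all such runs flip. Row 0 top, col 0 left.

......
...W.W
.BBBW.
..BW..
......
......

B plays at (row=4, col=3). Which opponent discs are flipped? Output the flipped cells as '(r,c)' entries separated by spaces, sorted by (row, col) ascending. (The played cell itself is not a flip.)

Dir NW: first cell 'B' (not opp) -> no flip
Dir N: opp run (3,3) capped by B -> flip
Dir NE: first cell '.' (not opp) -> no flip
Dir W: first cell '.' (not opp) -> no flip
Dir E: first cell '.' (not opp) -> no flip
Dir SW: first cell '.' (not opp) -> no flip
Dir S: first cell '.' (not opp) -> no flip
Dir SE: first cell '.' (not opp) -> no flip

Answer: (3,3)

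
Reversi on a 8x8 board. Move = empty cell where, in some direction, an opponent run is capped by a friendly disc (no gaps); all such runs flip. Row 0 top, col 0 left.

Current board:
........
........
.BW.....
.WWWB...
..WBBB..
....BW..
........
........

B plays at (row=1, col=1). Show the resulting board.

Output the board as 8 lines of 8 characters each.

Answer: ........
.B......
.BB.....
.WWBB...
..WBBB..
....BW..
........
........

Derivation:
Place B at (1,1); scan 8 dirs for brackets.
Dir NW: first cell '.' (not opp) -> no flip
Dir N: first cell '.' (not opp) -> no flip
Dir NE: first cell '.' (not opp) -> no flip
Dir W: first cell '.' (not opp) -> no flip
Dir E: first cell '.' (not opp) -> no flip
Dir SW: first cell '.' (not opp) -> no flip
Dir S: first cell 'B' (not opp) -> no flip
Dir SE: opp run (2,2) (3,3) capped by B -> flip
All flips: (2,2) (3,3)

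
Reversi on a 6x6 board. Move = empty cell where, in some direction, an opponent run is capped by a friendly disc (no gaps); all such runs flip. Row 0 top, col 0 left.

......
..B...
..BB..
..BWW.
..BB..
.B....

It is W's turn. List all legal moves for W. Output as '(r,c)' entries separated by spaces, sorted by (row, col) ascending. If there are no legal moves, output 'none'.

(0,1): flips 2 -> legal
(0,2): no bracket -> illegal
(0,3): no bracket -> illegal
(1,1): flips 1 -> legal
(1,3): flips 1 -> legal
(1,4): no bracket -> illegal
(2,1): no bracket -> illegal
(2,4): no bracket -> illegal
(3,1): flips 1 -> legal
(4,0): no bracket -> illegal
(4,1): no bracket -> illegal
(4,4): no bracket -> illegal
(5,0): no bracket -> illegal
(5,2): flips 1 -> legal
(5,3): flips 1 -> legal
(5,4): no bracket -> illegal

Answer: (0,1) (1,1) (1,3) (3,1) (5,2) (5,3)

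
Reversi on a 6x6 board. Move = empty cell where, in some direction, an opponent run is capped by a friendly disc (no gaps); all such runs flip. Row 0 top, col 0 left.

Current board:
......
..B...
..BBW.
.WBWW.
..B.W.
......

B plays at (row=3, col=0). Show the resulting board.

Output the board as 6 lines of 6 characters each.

Place B at (3,0); scan 8 dirs for brackets.
Dir NW: edge -> no flip
Dir N: first cell '.' (not opp) -> no flip
Dir NE: first cell '.' (not opp) -> no flip
Dir W: edge -> no flip
Dir E: opp run (3,1) capped by B -> flip
Dir SW: edge -> no flip
Dir S: first cell '.' (not opp) -> no flip
Dir SE: first cell '.' (not opp) -> no flip
All flips: (3,1)

Answer: ......
..B...
..BBW.
BBBWW.
..B.W.
......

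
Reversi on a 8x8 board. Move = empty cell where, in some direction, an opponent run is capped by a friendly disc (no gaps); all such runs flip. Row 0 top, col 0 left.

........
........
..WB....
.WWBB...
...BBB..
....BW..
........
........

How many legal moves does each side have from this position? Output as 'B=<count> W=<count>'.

Answer: B=7 W=5

Derivation:
-- B to move --
(1,1): flips 1 -> legal
(1,2): no bracket -> illegal
(1,3): no bracket -> illegal
(2,0): no bracket -> illegal
(2,1): flips 2 -> legal
(3,0): flips 2 -> legal
(4,0): no bracket -> illegal
(4,1): flips 1 -> legal
(4,2): no bracket -> illegal
(4,6): no bracket -> illegal
(5,6): flips 1 -> legal
(6,4): no bracket -> illegal
(6,5): flips 1 -> legal
(6,6): flips 1 -> legal
B mobility = 7
-- W to move --
(1,2): no bracket -> illegal
(1,3): no bracket -> illegal
(1,4): flips 1 -> legal
(2,4): flips 1 -> legal
(2,5): no bracket -> illegal
(3,5): flips 3 -> legal
(3,6): no bracket -> illegal
(4,2): no bracket -> illegal
(4,6): no bracket -> illegal
(5,2): no bracket -> illegal
(5,3): flips 1 -> legal
(5,6): no bracket -> illegal
(6,3): no bracket -> illegal
(6,4): no bracket -> illegal
(6,5): flips 2 -> legal
W mobility = 5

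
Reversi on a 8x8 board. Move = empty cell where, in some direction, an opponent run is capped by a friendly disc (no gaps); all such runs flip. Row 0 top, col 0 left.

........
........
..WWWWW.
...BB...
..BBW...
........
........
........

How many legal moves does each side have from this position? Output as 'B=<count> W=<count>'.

-- B to move --
(1,1): flips 1 -> legal
(1,2): flips 1 -> legal
(1,3): flips 1 -> legal
(1,4): flips 1 -> legal
(1,5): flips 1 -> legal
(1,6): flips 1 -> legal
(1,7): no bracket -> illegal
(2,1): no bracket -> illegal
(2,7): no bracket -> illegal
(3,1): no bracket -> illegal
(3,2): no bracket -> illegal
(3,5): no bracket -> illegal
(3,6): no bracket -> illegal
(3,7): no bracket -> illegal
(4,5): flips 1 -> legal
(5,3): no bracket -> illegal
(5,4): flips 1 -> legal
(5,5): flips 1 -> legal
B mobility = 9
-- W to move --
(3,1): no bracket -> illegal
(3,2): no bracket -> illegal
(3,5): no bracket -> illegal
(4,1): flips 2 -> legal
(4,5): flips 1 -> legal
(5,1): flips 2 -> legal
(5,2): flips 2 -> legal
(5,3): flips 2 -> legal
(5,4): no bracket -> illegal
W mobility = 5

Answer: B=9 W=5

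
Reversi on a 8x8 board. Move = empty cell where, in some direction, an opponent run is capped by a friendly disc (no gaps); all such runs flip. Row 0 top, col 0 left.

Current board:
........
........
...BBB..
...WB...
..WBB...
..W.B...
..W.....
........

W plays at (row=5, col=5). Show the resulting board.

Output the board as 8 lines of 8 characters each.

Answer: ........
........
...BBB..
...WB...
..WBW...
..W.BW..
..W.....
........

Derivation:
Place W at (5,5); scan 8 dirs for brackets.
Dir NW: opp run (4,4) capped by W -> flip
Dir N: first cell '.' (not opp) -> no flip
Dir NE: first cell '.' (not opp) -> no flip
Dir W: opp run (5,4), next='.' -> no flip
Dir E: first cell '.' (not opp) -> no flip
Dir SW: first cell '.' (not opp) -> no flip
Dir S: first cell '.' (not opp) -> no flip
Dir SE: first cell '.' (not opp) -> no flip
All flips: (4,4)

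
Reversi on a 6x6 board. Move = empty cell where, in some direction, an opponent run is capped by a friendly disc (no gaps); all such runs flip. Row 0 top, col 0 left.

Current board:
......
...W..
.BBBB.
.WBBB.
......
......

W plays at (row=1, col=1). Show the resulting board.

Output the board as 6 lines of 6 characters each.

Answer: ......
.W.W..
.WBBB.
.WBBB.
......
......

Derivation:
Place W at (1,1); scan 8 dirs for brackets.
Dir NW: first cell '.' (not opp) -> no flip
Dir N: first cell '.' (not opp) -> no flip
Dir NE: first cell '.' (not opp) -> no flip
Dir W: first cell '.' (not opp) -> no flip
Dir E: first cell '.' (not opp) -> no flip
Dir SW: first cell '.' (not opp) -> no flip
Dir S: opp run (2,1) capped by W -> flip
Dir SE: opp run (2,2) (3,3), next='.' -> no flip
All flips: (2,1)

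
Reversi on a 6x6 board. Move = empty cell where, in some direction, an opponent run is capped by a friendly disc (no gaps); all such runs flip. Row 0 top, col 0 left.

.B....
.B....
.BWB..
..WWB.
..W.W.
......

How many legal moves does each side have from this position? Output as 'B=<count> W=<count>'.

Answer: B=5 W=7

Derivation:
-- B to move --
(1,2): no bracket -> illegal
(1,3): no bracket -> illegal
(2,4): no bracket -> illegal
(3,1): flips 2 -> legal
(3,5): no bracket -> illegal
(4,1): flips 1 -> legal
(4,3): flips 2 -> legal
(4,5): no bracket -> illegal
(5,1): no bracket -> illegal
(5,2): no bracket -> illegal
(5,3): no bracket -> illegal
(5,4): flips 1 -> legal
(5,5): flips 3 -> legal
B mobility = 5
-- W to move --
(0,0): flips 1 -> legal
(0,2): no bracket -> illegal
(1,0): flips 1 -> legal
(1,2): no bracket -> illegal
(1,3): flips 1 -> legal
(1,4): flips 1 -> legal
(2,0): flips 1 -> legal
(2,4): flips 2 -> legal
(2,5): no bracket -> illegal
(3,0): no bracket -> illegal
(3,1): no bracket -> illegal
(3,5): flips 1 -> legal
(4,3): no bracket -> illegal
(4,5): no bracket -> illegal
W mobility = 7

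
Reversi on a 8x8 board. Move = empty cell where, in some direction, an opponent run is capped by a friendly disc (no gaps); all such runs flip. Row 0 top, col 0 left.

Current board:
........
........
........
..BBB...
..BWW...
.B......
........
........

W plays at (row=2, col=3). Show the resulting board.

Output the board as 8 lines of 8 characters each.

Place W at (2,3); scan 8 dirs for brackets.
Dir NW: first cell '.' (not opp) -> no flip
Dir N: first cell '.' (not opp) -> no flip
Dir NE: first cell '.' (not opp) -> no flip
Dir W: first cell '.' (not opp) -> no flip
Dir E: first cell '.' (not opp) -> no flip
Dir SW: opp run (3,2), next='.' -> no flip
Dir S: opp run (3,3) capped by W -> flip
Dir SE: opp run (3,4), next='.' -> no flip
All flips: (3,3)

Answer: ........
........
...W....
..BWB...
..BWW...
.B......
........
........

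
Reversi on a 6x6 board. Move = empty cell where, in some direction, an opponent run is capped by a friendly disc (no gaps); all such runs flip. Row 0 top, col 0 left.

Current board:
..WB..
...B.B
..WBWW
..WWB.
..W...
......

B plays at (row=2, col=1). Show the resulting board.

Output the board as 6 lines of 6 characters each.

Place B at (2,1); scan 8 dirs for brackets.
Dir NW: first cell '.' (not opp) -> no flip
Dir N: first cell '.' (not opp) -> no flip
Dir NE: first cell '.' (not opp) -> no flip
Dir W: first cell '.' (not opp) -> no flip
Dir E: opp run (2,2) capped by B -> flip
Dir SW: first cell '.' (not opp) -> no flip
Dir S: first cell '.' (not opp) -> no flip
Dir SE: opp run (3,2), next='.' -> no flip
All flips: (2,2)

Answer: ..WB..
...B.B
.BBBWW
..WWB.
..W...
......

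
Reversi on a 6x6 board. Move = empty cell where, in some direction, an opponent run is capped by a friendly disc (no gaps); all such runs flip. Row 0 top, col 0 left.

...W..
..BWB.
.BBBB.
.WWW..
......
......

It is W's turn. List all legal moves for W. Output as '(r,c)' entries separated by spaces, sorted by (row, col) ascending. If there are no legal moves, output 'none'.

(0,1): no bracket -> illegal
(0,2): flips 2 -> legal
(0,4): no bracket -> illegal
(0,5): flips 2 -> legal
(1,0): flips 1 -> legal
(1,1): flips 3 -> legal
(1,5): flips 2 -> legal
(2,0): no bracket -> illegal
(2,5): flips 1 -> legal
(3,0): flips 2 -> legal
(3,4): no bracket -> illegal
(3,5): flips 1 -> legal

Answer: (0,2) (0,5) (1,0) (1,1) (1,5) (2,5) (3,0) (3,5)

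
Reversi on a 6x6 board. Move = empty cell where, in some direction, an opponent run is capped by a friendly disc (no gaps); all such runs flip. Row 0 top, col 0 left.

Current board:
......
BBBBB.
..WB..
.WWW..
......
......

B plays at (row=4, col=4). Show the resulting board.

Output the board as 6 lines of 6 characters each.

Place B at (4,4); scan 8 dirs for brackets.
Dir NW: opp run (3,3) (2,2) capped by B -> flip
Dir N: first cell '.' (not opp) -> no flip
Dir NE: first cell '.' (not opp) -> no flip
Dir W: first cell '.' (not opp) -> no flip
Dir E: first cell '.' (not opp) -> no flip
Dir SW: first cell '.' (not opp) -> no flip
Dir S: first cell '.' (not opp) -> no flip
Dir SE: first cell '.' (not opp) -> no flip
All flips: (2,2) (3,3)

Answer: ......
BBBBB.
..BB..
.WWB..
....B.
......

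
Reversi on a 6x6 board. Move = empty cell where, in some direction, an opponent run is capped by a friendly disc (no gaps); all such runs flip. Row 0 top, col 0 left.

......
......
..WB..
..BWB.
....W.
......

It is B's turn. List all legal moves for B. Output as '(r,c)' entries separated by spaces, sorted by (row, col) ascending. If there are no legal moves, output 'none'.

Answer: (1,2) (2,1) (4,3) (5,4)

Derivation:
(1,1): no bracket -> illegal
(1,2): flips 1 -> legal
(1,3): no bracket -> illegal
(2,1): flips 1 -> legal
(2,4): no bracket -> illegal
(3,1): no bracket -> illegal
(3,5): no bracket -> illegal
(4,2): no bracket -> illegal
(4,3): flips 1 -> legal
(4,5): no bracket -> illegal
(5,3): no bracket -> illegal
(5,4): flips 1 -> legal
(5,5): no bracket -> illegal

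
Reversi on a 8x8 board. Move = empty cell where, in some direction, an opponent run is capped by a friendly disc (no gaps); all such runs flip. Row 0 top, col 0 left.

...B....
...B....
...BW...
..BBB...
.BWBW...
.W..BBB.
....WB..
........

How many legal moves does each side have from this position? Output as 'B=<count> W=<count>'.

Answer: B=11 W=6

Derivation:
-- B to move --
(1,4): flips 1 -> legal
(1,5): flips 1 -> legal
(2,5): flips 1 -> legal
(3,1): no bracket -> illegal
(3,5): flips 1 -> legal
(4,0): no bracket -> illegal
(4,5): flips 1 -> legal
(5,0): no bracket -> illegal
(5,2): flips 1 -> legal
(5,3): no bracket -> illegal
(6,0): flips 2 -> legal
(6,1): flips 1 -> legal
(6,2): no bracket -> illegal
(6,3): flips 1 -> legal
(7,3): flips 1 -> legal
(7,4): flips 1 -> legal
(7,5): no bracket -> illegal
B mobility = 11
-- W to move --
(0,2): flips 1 -> legal
(0,4): no bracket -> illegal
(1,2): no bracket -> illegal
(1,4): no bracket -> illegal
(2,1): no bracket -> illegal
(2,2): flips 3 -> legal
(2,5): no bracket -> illegal
(3,0): no bracket -> illegal
(3,1): flips 1 -> legal
(3,5): no bracket -> illegal
(4,0): flips 1 -> legal
(4,5): no bracket -> illegal
(4,6): flips 1 -> legal
(4,7): no bracket -> illegal
(5,0): no bracket -> illegal
(5,2): no bracket -> illegal
(5,3): no bracket -> illegal
(5,7): no bracket -> illegal
(6,3): no bracket -> illegal
(6,6): flips 2 -> legal
(6,7): no bracket -> illegal
(7,4): no bracket -> illegal
(7,5): no bracket -> illegal
(7,6): no bracket -> illegal
W mobility = 6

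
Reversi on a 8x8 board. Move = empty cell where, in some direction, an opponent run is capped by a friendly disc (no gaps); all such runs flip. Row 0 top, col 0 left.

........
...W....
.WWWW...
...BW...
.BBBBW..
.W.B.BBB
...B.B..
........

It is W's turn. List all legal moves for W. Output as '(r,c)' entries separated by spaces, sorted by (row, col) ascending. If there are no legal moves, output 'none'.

(3,0): no bracket -> illegal
(3,1): flips 1 -> legal
(3,2): flips 1 -> legal
(3,5): no bracket -> illegal
(4,0): flips 4 -> legal
(4,6): no bracket -> illegal
(4,7): no bracket -> illegal
(5,0): no bracket -> illegal
(5,2): flips 1 -> legal
(5,4): flips 1 -> legal
(6,2): no bracket -> illegal
(6,4): no bracket -> illegal
(6,6): flips 3 -> legal
(6,7): flips 1 -> legal
(7,2): no bracket -> illegal
(7,3): flips 4 -> legal
(7,4): no bracket -> illegal
(7,5): flips 2 -> legal
(7,6): no bracket -> illegal

Answer: (3,1) (3,2) (4,0) (5,2) (5,4) (6,6) (6,7) (7,3) (7,5)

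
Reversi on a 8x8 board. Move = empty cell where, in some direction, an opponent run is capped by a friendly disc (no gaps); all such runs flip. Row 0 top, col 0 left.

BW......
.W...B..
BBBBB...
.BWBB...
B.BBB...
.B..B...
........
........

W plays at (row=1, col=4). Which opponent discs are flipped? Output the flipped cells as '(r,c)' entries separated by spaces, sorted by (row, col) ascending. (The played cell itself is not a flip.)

Dir NW: first cell '.' (not opp) -> no flip
Dir N: first cell '.' (not opp) -> no flip
Dir NE: first cell '.' (not opp) -> no flip
Dir W: first cell '.' (not opp) -> no flip
Dir E: opp run (1,5), next='.' -> no flip
Dir SW: opp run (2,3) capped by W -> flip
Dir S: opp run (2,4) (3,4) (4,4) (5,4), next='.' -> no flip
Dir SE: first cell '.' (not opp) -> no flip

Answer: (2,3)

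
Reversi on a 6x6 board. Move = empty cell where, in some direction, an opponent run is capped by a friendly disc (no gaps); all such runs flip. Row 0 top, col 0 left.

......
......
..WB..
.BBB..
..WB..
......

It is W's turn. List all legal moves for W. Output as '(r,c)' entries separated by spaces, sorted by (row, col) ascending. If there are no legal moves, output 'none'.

(1,2): no bracket -> illegal
(1,3): no bracket -> illegal
(1,4): no bracket -> illegal
(2,0): flips 1 -> legal
(2,1): no bracket -> illegal
(2,4): flips 2 -> legal
(3,0): no bracket -> illegal
(3,4): no bracket -> illegal
(4,0): flips 1 -> legal
(4,1): no bracket -> illegal
(4,4): flips 2 -> legal
(5,2): no bracket -> illegal
(5,3): no bracket -> illegal
(5,4): no bracket -> illegal

Answer: (2,0) (2,4) (4,0) (4,4)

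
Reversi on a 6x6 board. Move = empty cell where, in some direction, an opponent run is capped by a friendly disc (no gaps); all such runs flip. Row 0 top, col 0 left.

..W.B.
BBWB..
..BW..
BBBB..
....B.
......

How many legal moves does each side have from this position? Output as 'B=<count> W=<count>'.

-- B to move --
(0,1): no bracket -> illegal
(0,3): no bracket -> illegal
(1,4): flips 1 -> legal
(2,1): no bracket -> illegal
(2,4): flips 1 -> legal
(3,4): no bracket -> illegal
B mobility = 2
-- W to move --
(0,0): no bracket -> illegal
(0,1): no bracket -> illegal
(0,3): flips 1 -> legal
(0,5): no bracket -> illegal
(1,4): flips 1 -> legal
(1,5): no bracket -> illegal
(2,0): flips 1 -> legal
(2,1): flips 1 -> legal
(2,4): flips 1 -> legal
(3,4): no bracket -> illegal
(3,5): no bracket -> illegal
(4,0): no bracket -> illegal
(4,1): flips 1 -> legal
(4,2): flips 2 -> legal
(4,3): flips 1 -> legal
(4,5): no bracket -> illegal
(5,3): no bracket -> illegal
(5,4): no bracket -> illegal
(5,5): no bracket -> illegal
W mobility = 8

Answer: B=2 W=8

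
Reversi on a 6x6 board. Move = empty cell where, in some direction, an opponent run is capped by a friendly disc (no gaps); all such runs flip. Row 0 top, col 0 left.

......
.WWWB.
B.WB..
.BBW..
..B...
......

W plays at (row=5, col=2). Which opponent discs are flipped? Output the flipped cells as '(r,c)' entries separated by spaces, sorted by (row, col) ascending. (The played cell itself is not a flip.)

Answer: (3,2) (4,2)

Derivation:
Dir NW: first cell '.' (not opp) -> no flip
Dir N: opp run (4,2) (3,2) capped by W -> flip
Dir NE: first cell '.' (not opp) -> no flip
Dir W: first cell '.' (not opp) -> no flip
Dir E: first cell '.' (not opp) -> no flip
Dir SW: edge -> no flip
Dir S: edge -> no flip
Dir SE: edge -> no flip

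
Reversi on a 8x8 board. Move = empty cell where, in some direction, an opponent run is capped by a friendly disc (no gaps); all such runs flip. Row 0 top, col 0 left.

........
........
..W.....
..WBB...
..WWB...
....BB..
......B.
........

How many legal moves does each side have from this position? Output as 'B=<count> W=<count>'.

Answer: B=7 W=7

Derivation:
-- B to move --
(1,1): flips 1 -> legal
(1,2): no bracket -> illegal
(1,3): no bracket -> illegal
(2,1): flips 2 -> legal
(2,3): no bracket -> illegal
(3,1): flips 1 -> legal
(4,1): flips 2 -> legal
(5,1): flips 1 -> legal
(5,2): flips 1 -> legal
(5,3): flips 1 -> legal
B mobility = 7
-- W to move --
(2,3): flips 1 -> legal
(2,4): flips 1 -> legal
(2,5): flips 1 -> legal
(3,5): flips 2 -> legal
(4,5): flips 1 -> legal
(4,6): no bracket -> illegal
(5,3): no bracket -> illegal
(5,6): no bracket -> illegal
(5,7): no bracket -> illegal
(6,3): no bracket -> illegal
(6,4): no bracket -> illegal
(6,5): flips 1 -> legal
(6,7): no bracket -> illegal
(7,5): no bracket -> illegal
(7,6): no bracket -> illegal
(7,7): flips 4 -> legal
W mobility = 7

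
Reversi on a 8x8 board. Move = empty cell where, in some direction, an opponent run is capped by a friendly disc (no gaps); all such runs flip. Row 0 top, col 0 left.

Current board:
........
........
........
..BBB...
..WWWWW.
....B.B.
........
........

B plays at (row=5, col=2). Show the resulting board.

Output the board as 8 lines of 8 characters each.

Place B at (5,2); scan 8 dirs for brackets.
Dir NW: first cell '.' (not opp) -> no flip
Dir N: opp run (4,2) capped by B -> flip
Dir NE: opp run (4,3) capped by B -> flip
Dir W: first cell '.' (not opp) -> no flip
Dir E: first cell '.' (not opp) -> no flip
Dir SW: first cell '.' (not opp) -> no flip
Dir S: first cell '.' (not opp) -> no flip
Dir SE: first cell '.' (not opp) -> no flip
All flips: (4,2) (4,3)

Answer: ........
........
........
..BBB...
..BBWWW.
..B.B.B.
........
........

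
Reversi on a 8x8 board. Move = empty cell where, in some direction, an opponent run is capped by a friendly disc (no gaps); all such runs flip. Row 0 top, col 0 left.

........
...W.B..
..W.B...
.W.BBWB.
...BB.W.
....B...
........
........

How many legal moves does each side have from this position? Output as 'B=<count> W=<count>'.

-- B to move --
(0,2): flips 1 -> legal
(0,3): no bracket -> illegal
(0,4): no bracket -> illegal
(1,1): flips 1 -> legal
(1,2): no bracket -> illegal
(1,4): no bracket -> illegal
(2,0): no bracket -> illegal
(2,1): no bracket -> illegal
(2,3): no bracket -> illegal
(2,5): no bracket -> illegal
(2,6): flips 1 -> legal
(3,0): no bracket -> illegal
(3,2): no bracket -> illegal
(3,7): no bracket -> illegal
(4,0): no bracket -> illegal
(4,1): no bracket -> illegal
(4,2): no bracket -> illegal
(4,5): no bracket -> illegal
(4,7): no bracket -> illegal
(5,5): no bracket -> illegal
(5,6): flips 1 -> legal
(5,7): flips 2 -> legal
B mobility = 5
-- W to move --
(0,4): no bracket -> illegal
(0,5): no bracket -> illegal
(0,6): no bracket -> illegal
(1,4): no bracket -> illegal
(1,6): no bracket -> illegal
(2,3): no bracket -> illegal
(2,5): no bracket -> illegal
(2,6): flips 1 -> legal
(2,7): no bracket -> illegal
(3,2): flips 2 -> legal
(3,7): flips 1 -> legal
(4,2): no bracket -> illegal
(4,5): no bracket -> illegal
(4,7): no bracket -> illegal
(5,2): no bracket -> illegal
(5,3): flips 1 -> legal
(5,5): flips 2 -> legal
(6,3): no bracket -> illegal
(6,4): no bracket -> illegal
(6,5): no bracket -> illegal
W mobility = 5

Answer: B=5 W=5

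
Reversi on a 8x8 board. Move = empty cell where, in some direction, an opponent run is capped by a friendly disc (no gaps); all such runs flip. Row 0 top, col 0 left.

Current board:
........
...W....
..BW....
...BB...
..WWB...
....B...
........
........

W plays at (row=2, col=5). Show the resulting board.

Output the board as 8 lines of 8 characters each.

Place W at (2,5); scan 8 dirs for brackets.
Dir NW: first cell '.' (not opp) -> no flip
Dir N: first cell '.' (not opp) -> no flip
Dir NE: first cell '.' (not opp) -> no flip
Dir W: first cell '.' (not opp) -> no flip
Dir E: first cell '.' (not opp) -> no flip
Dir SW: opp run (3,4) capped by W -> flip
Dir S: first cell '.' (not opp) -> no flip
Dir SE: first cell '.' (not opp) -> no flip
All flips: (3,4)

Answer: ........
...W....
..BW.W..
...BW...
..WWB...
....B...
........
........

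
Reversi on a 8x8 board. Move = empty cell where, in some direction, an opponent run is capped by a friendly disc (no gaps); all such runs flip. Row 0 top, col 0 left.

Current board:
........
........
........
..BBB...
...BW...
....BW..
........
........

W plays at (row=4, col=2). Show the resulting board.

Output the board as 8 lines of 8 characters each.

Place W at (4,2); scan 8 dirs for brackets.
Dir NW: first cell '.' (not opp) -> no flip
Dir N: opp run (3,2), next='.' -> no flip
Dir NE: opp run (3,3), next='.' -> no flip
Dir W: first cell '.' (not opp) -> no flip
Dir E: opp run (4,3) capped by W -> flip
Dir SW: first cell '.' (not opp) -> no flip
Dir S: first cell '.' (not opp) -> no flip
Dir SE: first cell '.' (not opp) -> no flip
All flips: (4,3)

Answer: ........
........
........
..BBB...
..WWW...
....BW..
........
........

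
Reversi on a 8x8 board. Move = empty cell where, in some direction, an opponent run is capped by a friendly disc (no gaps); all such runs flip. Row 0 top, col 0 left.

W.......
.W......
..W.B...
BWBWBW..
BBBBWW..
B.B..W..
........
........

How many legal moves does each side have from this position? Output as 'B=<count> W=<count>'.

Answer: B=9 W=7

Derivation:
-- B to move --
(0,1): no bracket -> illegal
(0,2): no bracket -> illegal
(1,0): no bracket -> illegal
(1,2): flips 1 -> legal
(1,3): flips 2 -> legal
(2,0): flips 1 -> legal
(2,1): flips 1 -> legal
(2,3): flips 1 -> legal
(2,5): no bracket -> illegal
(2,6): no bracket -> illegal
(3,6): flips 1 -> legal
(4,6): flips 3 -> legal
(5,3): no bracket -> illegal
(5,4): flips 1 -> legal
(5,6): flips 1 -> legal
(6,4): no bracket -> illegal
(6,5): no bracket -> illegal
(6,6): no bracket -> illegal
B mobility = 9
-- W to move --
(1,3): flips 1 -> legal
(1,4): flips 2 -> legal
(1,5): flips 1 -> legal
(2,0): no bracket -> illegal
(2,1): no bracket -> illegal
(2,3): flips 1 -> legal
(2,5): no bracket -> illegal
(5,1): flips 2 -> legal
(5,3): flips 2 -> legal
(5,4): no bracket -> illegal
(6,0): no bracket -> illegal
(6,1): no bracket -> illegal
(6,2): flips 3 -> legal
(6,3): no bracket -> illegal
W mobility = 7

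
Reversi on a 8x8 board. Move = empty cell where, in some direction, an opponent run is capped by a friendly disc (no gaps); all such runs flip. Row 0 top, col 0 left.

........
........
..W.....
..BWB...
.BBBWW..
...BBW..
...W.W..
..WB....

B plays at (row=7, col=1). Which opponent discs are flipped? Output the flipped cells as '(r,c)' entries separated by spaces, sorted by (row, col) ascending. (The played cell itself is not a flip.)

Dir NW: first cell '.' (not opp) -> no flip
Dir N: first cell '.' (not opp) -> no flip
Dir NE: first cell '.' (not opp) -> no flip
Dir W: first cell '.' (not opp) -> no flip
Dir E: opp run (7,2) capped by B -> flip
Dir SW: edge -> no flip
Dir S: edge -> no flip
Dir SE: edge -> no flip

Answer: (7,2)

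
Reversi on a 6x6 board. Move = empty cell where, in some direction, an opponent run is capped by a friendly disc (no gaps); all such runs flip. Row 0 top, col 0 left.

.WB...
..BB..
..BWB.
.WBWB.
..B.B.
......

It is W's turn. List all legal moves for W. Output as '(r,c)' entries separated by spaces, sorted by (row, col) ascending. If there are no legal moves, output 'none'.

Answer: (0,3) (0,4) (1,1) (1,5) (2,1) (2,5) (3,5) (4,1) (4,5) (5,1) (5,3) (5,5)

Derivation:
(0,3): flips 2 -> legal
(0,4): flips 2 -> legal
(1,1): flips 1 -> legal
(1,4): no bracket -> illegal
(1,5): flips 1 -> legal
(2,1): flips 1 -> legal
(2,5): flips 1 -> legal
(3,5): flips 1 -> legal
(4,1): flips 1 -> legal
(4,3): no bracket -> illegal
(4,5): flips 1 -> legal
(5,1): flips 1 -> legal
(5,2): no bracket -> illegal
(5,3): flips 1 -> legal
(5,4): no bracket -> illegal
(5,5): flips 1 -> legal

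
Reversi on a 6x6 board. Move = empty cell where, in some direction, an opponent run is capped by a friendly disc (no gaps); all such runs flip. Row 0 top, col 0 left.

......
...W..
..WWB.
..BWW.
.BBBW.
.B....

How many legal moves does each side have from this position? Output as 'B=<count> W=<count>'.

-- B to move --
(0,2): flips 1 -> legal
(0,3): flips 3 -> legal
(0,4): no bracket -> illegal
(1,1): no bracket -> illegal
(1,2): flips 1 -> legal
(1,4): flips 1 -> legal
(2,1): flips 2 -> legal
(2,5): flips 1 -> legal
(3,1): no bracket -> illegal
(3,5): flips 2 -> legal
(4,5): flips 1 -> legal
(5,3): no bracket -> illegal
(5,4): flips 2 -> legal
(5,5): no bracket -> illegal
B mobility = 9
-- W to move --
(1,4): flips 1 -> legal
(1,5): flips 1 -> legal
(2,1): no bracket -> illegal
(2,5): flips 1 -> legal
(3,0): no bracket -> illegal
(3,1): flips 1 -> legal
(3,5): flips 1 -> legal
(4,0): flips 3 -> legal
(5,0): flips 2 -> legal
(5,2): flips 3 -> legal
(5,3): flips 1 -> legal
(5,4): no bracket -> illegal
W mobility = 9

Answer: B=9 W=9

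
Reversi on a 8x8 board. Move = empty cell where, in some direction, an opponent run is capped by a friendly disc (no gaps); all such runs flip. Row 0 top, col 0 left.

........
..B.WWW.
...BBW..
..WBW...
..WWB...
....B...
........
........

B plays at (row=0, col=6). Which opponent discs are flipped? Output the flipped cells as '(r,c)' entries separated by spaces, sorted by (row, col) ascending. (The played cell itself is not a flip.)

Dir NW: edge -> no flip
Dir N: edge -> no flip
Dir NE: edge -> no flip
Dir W: first cell '.' (not opp) -> no flip
Dir E: first cell '.' (not opp) -> no flip
Dir SW: opp run (1,5) capped by B -> flip
Dir S: opp run (1,6), next='.' -> no flip
Dir SE: first cell '.' (not opp) -> no flip

Answer: (1,5)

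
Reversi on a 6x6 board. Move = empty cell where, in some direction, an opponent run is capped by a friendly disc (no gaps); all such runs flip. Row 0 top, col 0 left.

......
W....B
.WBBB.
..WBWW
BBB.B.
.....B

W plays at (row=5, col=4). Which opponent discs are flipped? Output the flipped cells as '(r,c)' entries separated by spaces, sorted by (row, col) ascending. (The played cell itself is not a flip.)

Answer: (4,4)

Derivation:
Dir NW: first cell '.' (not opp) -> no flip
Dir N: opp run (4,4) capped by W -> flip
Dir NE: first cell '.' (not opp) -> no flip
Dir W: first cell '.' (not opp) -> no flip
Dir E: opp run (5,5), next=edge -> no flip
Dir SW: edge -> no flip
Dir S: edge -> no flip
Dir SE: edge -> no flip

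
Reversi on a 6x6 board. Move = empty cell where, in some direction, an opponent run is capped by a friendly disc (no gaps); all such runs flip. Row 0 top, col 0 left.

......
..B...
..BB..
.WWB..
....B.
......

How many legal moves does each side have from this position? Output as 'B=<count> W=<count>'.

-- B to move --
(2,0): no bracket -> illegal
(2,1): no bracket -> illegal
(3,0): flips 2 -> legal
(4,0): flips 1 -> legal
(4,1): flips 1 -> legal
(4,2): flips 1 -> legal
(4,3): no bracket -> illegal
B mobility = 4
-- W to move --
(0,1): no bracket -> illegal
(0,2): flips 2 -> legal
(0,3): no bracket -> illegal
(1,1): no bracket -> illegal
(1,3): flips 1 -> legal
(1,4): flips 1 -> legal
(2,1): no bracket -> illegal
(2,4): no bracket -> illegal
(3,4): flips 1 -> legal
(3,5): no bracket -> illegal
(4,2): no bracket -> illegal
(4,3): no bracket -> illegal
(4,5): no bracket -> illegal
(5,3): no bracket -> illegal
(5,4): no bracket -> illegal
(5,5): no bracket -> illegal
W mobility = 4

Answer: B=4 W=4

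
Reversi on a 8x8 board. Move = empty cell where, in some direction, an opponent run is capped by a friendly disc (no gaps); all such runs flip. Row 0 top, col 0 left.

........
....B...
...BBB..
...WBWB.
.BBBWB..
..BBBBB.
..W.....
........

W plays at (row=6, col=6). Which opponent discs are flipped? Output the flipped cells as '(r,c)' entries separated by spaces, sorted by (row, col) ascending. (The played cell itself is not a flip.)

Dir NW: opp run (5,5) capped by W -> flip
Dir N: opp run (5,6), next='.' -> no flip
Dir NE: first cell '.' (not opp) -> no flip
Dir W: first cell '.' (not opp) -> no flip
Dir E: first cell '.' (not opp) -> no flip
Dir SW: first cell '.' (not opp) -> no flip
Dir S: first cell '.' (not opp) -> no flip
Dir SE: first cell '.' (not opp) -> no flip

Answer: (5,5)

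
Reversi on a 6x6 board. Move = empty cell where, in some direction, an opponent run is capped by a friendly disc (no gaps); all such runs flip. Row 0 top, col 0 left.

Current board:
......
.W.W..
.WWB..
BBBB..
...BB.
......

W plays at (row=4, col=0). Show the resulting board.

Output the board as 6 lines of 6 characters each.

Answer: ......
.W.W..
.WWB..
BWBB..
W..BB.
......

Derivation:
Place W at (4,0); scan 8 dirs for brackets.
Dir NW: edge -> no flip
Dir N: opp run (3,0), next='.' -> no flip
Dir NE: opp run (3,1) capped by W -> flip
Dir W: edge -> no flip
Dir E: first cell '.' (not opp) -> no flip
Dir SW: edge -> no flip
Dir S: first cell '.' (not opp) -> no flip
Dir SE: first cell '.' (not opp) -> no flip
All flips: (3,1)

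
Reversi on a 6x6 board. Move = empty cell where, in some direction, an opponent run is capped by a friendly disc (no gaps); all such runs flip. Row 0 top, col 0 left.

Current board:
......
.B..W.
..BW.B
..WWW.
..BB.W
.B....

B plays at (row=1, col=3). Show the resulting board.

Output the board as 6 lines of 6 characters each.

Answer: ......
.B.BW.
..BB.B
..WBW.
..BB.W
.B....

Derivation:
Place B at (1,3); scan 8 dirs for brackets.
Dir NW: first cell '.' (not opp) -> no flip
Dir N: first cell '.' (not opp) -> no flip
Dir NE: first cell '.' (not opp) -> no flip
Dir W: first cell '.' (not opp) -> no flip
Dir E: opp run (1,4), next='.' -> no flip
Dir SW: first cell 'B' (not opp) -> no flip
Dir S: opp run (2,3) (3,3) capped by B -> flip
Dir SE: first cell '.' (not opp) -> no flip
All flips: (2,3) (3,3)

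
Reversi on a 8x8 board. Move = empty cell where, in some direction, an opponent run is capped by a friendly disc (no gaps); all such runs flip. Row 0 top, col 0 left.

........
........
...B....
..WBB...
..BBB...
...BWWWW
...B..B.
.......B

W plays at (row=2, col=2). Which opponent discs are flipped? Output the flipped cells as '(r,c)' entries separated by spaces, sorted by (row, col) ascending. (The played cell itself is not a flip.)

Answer: (3,3) (4,4)

Derivation:
Dir NW: first cell '.' (not opp) -> no flip
Dir N: first cell '.' (not opp) -> no flip
Dir NE: first cell '.' (not opp) -> no flip
Dir W: first cell '.' (not opp) -> no flip
Dir E: opp run (2,3), next='.' -> no flip
Dir SW: first cell '.' (not opp) -> no flip
Dir S: first cell 'W' (not opp) -> no flip
Dir SE: opp run (3,3) (4,4) capped by W -> flip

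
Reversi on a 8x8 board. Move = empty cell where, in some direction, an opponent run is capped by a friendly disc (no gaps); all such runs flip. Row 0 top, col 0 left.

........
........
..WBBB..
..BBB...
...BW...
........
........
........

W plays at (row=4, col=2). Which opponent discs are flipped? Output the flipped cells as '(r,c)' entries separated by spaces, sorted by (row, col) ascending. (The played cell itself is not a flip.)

Dir NW: first cell '.' (not opp) -> no flip
Dir N: opp run (3,2) capped by W -> flip
Dir NE: opp run (3,3) (2,4), next='.' -> no flip
Dir W: first cell '.' (not opp) -> no flip
Dir E: opp run (4,3) capped by W -> flip
Dir SW: first cell '.' (not opp) -> no flip
Dir S: first cell '.' (not opp) -> no flip
Dir SE: first cell '.' (not opp) -> no flip

Answer: (3,2) (4,3)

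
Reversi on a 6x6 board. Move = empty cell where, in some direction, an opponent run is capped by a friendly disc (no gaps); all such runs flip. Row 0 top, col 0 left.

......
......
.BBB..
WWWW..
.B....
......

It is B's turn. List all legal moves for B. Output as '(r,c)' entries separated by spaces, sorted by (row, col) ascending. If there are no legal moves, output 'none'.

Answer: (4,0) (4,2) (4,3) (4,4)

Derivation:
(2,0): no bracket -> illegal
(2,4): no bracket -> illegal
(3,4): no bracket -> illegal
(4,0): flips 1 -> legal
(4,2): flips 1 -> legal
(4,3): flips 2 -> legal
(4,4): flips 1 -> legal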